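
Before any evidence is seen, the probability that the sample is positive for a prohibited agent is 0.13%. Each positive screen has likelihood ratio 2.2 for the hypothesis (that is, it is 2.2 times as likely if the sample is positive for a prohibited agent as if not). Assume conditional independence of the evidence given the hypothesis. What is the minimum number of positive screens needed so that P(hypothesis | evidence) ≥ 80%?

Prior odds: 0.0013 ÷ 0.9987 = 13/9987.
Likelihood ratio per positive screen = 2.2.
Target odds: 0.8 ÷ 0.2 = 4.
Require 2.2ⁿ ≥ 4 ÷ (13/9987) = 39948/13.
2.2¹⁰ ≈2655.99 falls short of 39948/13 but 2.2¹¹ ≈5843.18 reaches it, so n = 11.

11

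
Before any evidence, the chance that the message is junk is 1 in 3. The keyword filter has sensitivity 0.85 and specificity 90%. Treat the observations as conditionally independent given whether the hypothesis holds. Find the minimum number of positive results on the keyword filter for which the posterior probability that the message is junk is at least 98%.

3

Prior odds: (1/3) ÷ (2/3) = 0.5.
False-positive rate = 1 − 0.9 = 0.1; likelihood ratio of a positive = 0.85/0.1 = 8.5.
Target odds: 0.98 ÷ 0.02 = 49.
Need 0.5 × 8.5ⁿ ≥ 49, i.e. 8.5ⁿ ≥ 98.
8.5² = 72.25 falls short of 98 but 8.5³ = 614.125 reaches it, so n = 3.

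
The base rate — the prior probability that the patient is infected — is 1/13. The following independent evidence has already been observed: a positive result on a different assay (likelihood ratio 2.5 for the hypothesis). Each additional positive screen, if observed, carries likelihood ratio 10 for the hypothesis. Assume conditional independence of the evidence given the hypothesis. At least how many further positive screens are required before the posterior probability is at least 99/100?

3

Prior odds = (1/13)/(12/13) = 1/12.
Bayes factor of the evidence already in hand = 2.5.
Odds after that evidence = (1/12) × 2.5 = 5/24.
Target odds = 0.99/0.01 = 99.
Need 10ⁿ ≥ 99 ÷ (5/24) = 475.2.
10² = 100 falls short of 475.2 but 10³ = 1000 reaches it, so n = 3.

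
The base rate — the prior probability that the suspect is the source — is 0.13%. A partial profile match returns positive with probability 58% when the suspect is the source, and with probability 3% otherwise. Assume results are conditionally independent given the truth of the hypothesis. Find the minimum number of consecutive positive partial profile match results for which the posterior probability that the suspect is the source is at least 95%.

4

Prior odds: 0.0013 ÷ 0.9987 = 13/9987.
Likelihood ratio of a positive result = 0.58/0.03 = 58/3.
Target posterior odds = 0.95/0.05 = 19.
Require (58/3)ⁿ ≥ 19 ÷ (13/9987) = 189753/13.
(58/3)³ = 195112/27 falls short of 189753/13 but (58/3)⁴ = 11316496/81 reaches it, so n = 4.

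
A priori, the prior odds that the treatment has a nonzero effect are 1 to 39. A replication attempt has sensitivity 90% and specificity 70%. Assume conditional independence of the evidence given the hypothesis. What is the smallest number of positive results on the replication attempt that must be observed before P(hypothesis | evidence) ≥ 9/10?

6

Prior odds = 1/39.
False-positive rate = 1 − 0.7 = 0.3; likelihood ratio of a positive = 0.9/0.3 = 3.
Target odds: 0.9 ÷ 0.1 = 9.
Need (1/39) × 3ⁿ ≥ 9, i.e. 3ⁿ ≥ 351.
3⁵ = 243 falls short of 351 but 3⁶ = 729 reaches it, so n = 6.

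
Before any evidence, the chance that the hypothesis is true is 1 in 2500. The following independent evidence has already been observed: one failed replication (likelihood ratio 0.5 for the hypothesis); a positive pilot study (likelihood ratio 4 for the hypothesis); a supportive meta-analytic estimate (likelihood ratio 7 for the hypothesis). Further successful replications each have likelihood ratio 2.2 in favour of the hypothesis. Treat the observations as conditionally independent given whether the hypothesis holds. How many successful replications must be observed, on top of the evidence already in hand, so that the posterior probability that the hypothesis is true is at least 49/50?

12

Prior odds = 0.0004/0.9996 = 1/2499.
Combined Bayes factor of the evidence already in hand = 0.5 × 4 × 7 = 14.
Odds after that evidence = (1/2499) × 14 = 2/357.
Target odds = 0.98/0.02 = 49.
Need 2.2ⁿ ≥ 49 ÷ (2/357) = 8746.5.
2.2¹¹ ≈5843.18 falls short of 8746.5 but 2.2¹² ≈12855 reaches it, so n = 12.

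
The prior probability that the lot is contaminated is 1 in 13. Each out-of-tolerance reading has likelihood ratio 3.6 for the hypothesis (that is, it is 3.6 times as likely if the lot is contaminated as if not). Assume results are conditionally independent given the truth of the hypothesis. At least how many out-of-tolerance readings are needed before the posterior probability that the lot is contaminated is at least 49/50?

5

Prior odds = (1/13)/(12/13) = 1/12.
Likelihood ratio per out-of-tolerance reading = 3.6.
Target odds: 0.98 ÷ 0.02 = 49.
Need (1/12) × 3.6ⁿ ≥ 49, i.e. 3.6ⁿ ≥ 588.
3.6⁴ = 167.9616 falls short of 588 but 3.6⁵ = 604.66176 reaches it, so n = 5.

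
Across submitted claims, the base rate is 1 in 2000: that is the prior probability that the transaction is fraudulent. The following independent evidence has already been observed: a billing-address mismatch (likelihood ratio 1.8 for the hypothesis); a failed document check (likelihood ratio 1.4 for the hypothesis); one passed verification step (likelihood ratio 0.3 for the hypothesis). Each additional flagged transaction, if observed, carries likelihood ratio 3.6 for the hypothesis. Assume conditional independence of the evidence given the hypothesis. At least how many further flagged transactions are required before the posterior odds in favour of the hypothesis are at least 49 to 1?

10

Prior odds = 0.0005/0.9995 = 1/1999.
Combined Bayes factor of the evidence already in hand = 1.8 × 1.4 × 0.3 = 0.756.
Odds after that evidence = (1/1999) × 0.756 = 189/499750.
Target odds = 49.
Need 3.6ⁿ ≥ 49 ÷ (189/499750) = 3498250/27.
3.6⁹ ≈101560 falls short of 3498250/27 but 3.6¹⁰ ≈365616 reaches it, so n = 10.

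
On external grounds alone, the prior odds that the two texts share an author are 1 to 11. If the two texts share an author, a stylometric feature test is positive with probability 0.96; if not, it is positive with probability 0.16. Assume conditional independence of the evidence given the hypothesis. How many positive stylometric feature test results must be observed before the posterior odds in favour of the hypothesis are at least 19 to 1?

Prior odds = 1/11.
Likelihood ratio of a positive = 0.96/0.16 = 6.
Target odds = 19.
Need (1/11) × 6ⁿ ≥ 19, i.e. 6ⁿ ≥ 209.
6² = 36 falls short of 209 but 6³ = 216 reaches it, so n = 3.

3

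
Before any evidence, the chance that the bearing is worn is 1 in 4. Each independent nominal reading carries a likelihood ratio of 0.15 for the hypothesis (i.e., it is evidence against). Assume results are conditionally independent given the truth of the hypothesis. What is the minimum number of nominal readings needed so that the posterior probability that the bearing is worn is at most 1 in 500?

Prior odds = 0.25/0.75 = 1/3.
Likelihood ratio per nominal reading = 0.15.
Target odds: 0.002 ÷ 0.998 = 1/499.
Require 0.15ⁿ ≤ 1/499 ÷ (1/3) = 3/499.
0.15² = 0.0225 is still above 3/499 but 0.15³ = 0.003375 is at or below it, so n = 3.

3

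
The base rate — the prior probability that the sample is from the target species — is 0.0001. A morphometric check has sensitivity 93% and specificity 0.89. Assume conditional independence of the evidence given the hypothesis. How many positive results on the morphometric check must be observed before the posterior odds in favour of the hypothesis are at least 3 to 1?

Prior odds = 0.0001/0.9999 = 1/9999.
False-positive rate = 1 − 0.89 = 0.11; likelihood ratio of a positive = 0.93/0.11 = 93/11.
Target odds = 3.
Require (93/11)ⁿ ≥ 3 ÷ (1/9999) = 29997.
(93/11)⁴ = 74805201/14641 falls short of 29997 but (93/11)⁵ ≈43196.8 reaches it, so n = 5.

5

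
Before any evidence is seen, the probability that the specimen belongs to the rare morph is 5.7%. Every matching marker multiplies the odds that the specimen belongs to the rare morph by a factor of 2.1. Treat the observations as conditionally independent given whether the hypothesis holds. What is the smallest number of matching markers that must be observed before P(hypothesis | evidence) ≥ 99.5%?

Prior odds: 0.057 ÷ 0.943 = 57/943.
Likelihood ratio per matching marker = 2.1.
Target odds: 0.995 ÷ 0.005 = 199.
Require 2.1ⁿ ≥ 199 ÷ (57/943) = 187657/57.
2.1¹⁰ ≈1667.99 falls short of 187657/57 but 2.1¹¹ ≈3502.78 reaches it, so n = 11.

11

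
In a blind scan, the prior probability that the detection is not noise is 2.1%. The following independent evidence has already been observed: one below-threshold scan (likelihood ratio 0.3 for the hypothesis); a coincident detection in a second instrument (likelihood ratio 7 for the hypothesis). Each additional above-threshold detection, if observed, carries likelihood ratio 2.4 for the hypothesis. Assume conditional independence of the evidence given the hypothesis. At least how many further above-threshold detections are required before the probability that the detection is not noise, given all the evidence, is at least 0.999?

Prior odds = 0.021/0.979 = 21/979.
Combined Bayes factor of the evidence already in hand = 0.3 × 7 = 2.1.
Odds after that evidence = (21/979) × 2.1 = 441/9790.
Target odds = 0.999/0.001 = 999.
Need 2.4ⁿ ≥ 999 ÷ (441/9790) = 1086690/49.
2.4¹¹ ≈15216.8 falls short of 1086690/49 but 2.4¹² ≈36520.3 reaches it, so n = 12.

12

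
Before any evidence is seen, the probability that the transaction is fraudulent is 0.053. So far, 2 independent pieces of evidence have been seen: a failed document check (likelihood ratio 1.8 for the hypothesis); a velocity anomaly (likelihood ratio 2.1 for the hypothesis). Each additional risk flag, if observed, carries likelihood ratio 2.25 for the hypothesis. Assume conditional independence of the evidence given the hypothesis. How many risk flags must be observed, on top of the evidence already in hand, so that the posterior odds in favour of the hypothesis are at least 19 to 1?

Prior odds = 0.053/0.947 = 53/947.
Combined Bayes factor of the evidence already in hand = 1.8 × 2.1 = 3.78.
Odds after that evidence = (53/947) × 3.78 = 10017/47350.
Target odds = 19.
Need 2.25ⁿ ≥ 19 ÷ (10017/47350) = 899650/10017.
2.25⁵ = 59049/1024 falls short of 899650/10017 but 2.25⁶ = 531441/4096 reaches it, so n = 6.

6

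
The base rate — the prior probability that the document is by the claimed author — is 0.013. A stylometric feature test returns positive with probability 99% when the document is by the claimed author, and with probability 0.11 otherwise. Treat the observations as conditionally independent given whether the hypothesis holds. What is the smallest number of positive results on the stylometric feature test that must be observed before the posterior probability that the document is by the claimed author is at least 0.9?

3

Prior odds = 0.013/0.987 = 13/987.
Likelihood ratio of a positive result = 0.99/0.11 = 9.
Target odds: 0.9 ÷ 0.1 = 9.
Require 9ⁿ ≥ 9 ÷ (13/987) = 8883/13.
9² = 81 falls short of 8883/13 but 9³ = 729 reaches it, so n = 3.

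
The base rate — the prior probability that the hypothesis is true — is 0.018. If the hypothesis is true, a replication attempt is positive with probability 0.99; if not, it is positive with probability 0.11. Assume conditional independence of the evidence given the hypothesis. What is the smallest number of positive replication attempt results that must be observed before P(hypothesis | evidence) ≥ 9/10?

3

Prior odds = 0.018/0.982 = 9/491.
Likelihood ratio of a positive = 0.99/0.11 = 9.
Target odds: 0.9 ÷ 0.1 = 9.
Need (9/491) × 9ⁿ ≥ 9, i.e. 9ⁿ ≥ 491.
9² = 81 falls short of 491 but 9³ = 729 reaches it, so n = 3.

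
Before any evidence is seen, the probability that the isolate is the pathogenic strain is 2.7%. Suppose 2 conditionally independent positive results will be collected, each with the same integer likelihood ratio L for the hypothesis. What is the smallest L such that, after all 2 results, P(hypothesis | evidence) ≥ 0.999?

190

Prior odds = 0.027/0.973 = 27/973.
Target odds = 0.999/0.001 = 999.
Need L² ≥ 999 ÷ (27/973) = 36001.
189² = 35721 < 36001 ≤ 36100 = 190², so L = 190.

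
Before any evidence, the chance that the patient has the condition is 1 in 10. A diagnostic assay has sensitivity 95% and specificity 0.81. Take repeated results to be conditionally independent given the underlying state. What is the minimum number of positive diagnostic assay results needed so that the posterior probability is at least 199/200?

Prior odds = 0.1/0.9 = 1/9.
False-positive rate = 1 − 0.81 = 0.19; likelihood ratio of a positive = 0.95/0.19 = 5.
Target posterior odds = 0.995/0.005 = 199.
Need (1/9) × 5ⁿ ≥ 199, i.e. 5ⁿ ≥ 1791.
5⁴ = 625 falls short of 1791 but 5⁵ = 3125 reaches it, so n = 5.

5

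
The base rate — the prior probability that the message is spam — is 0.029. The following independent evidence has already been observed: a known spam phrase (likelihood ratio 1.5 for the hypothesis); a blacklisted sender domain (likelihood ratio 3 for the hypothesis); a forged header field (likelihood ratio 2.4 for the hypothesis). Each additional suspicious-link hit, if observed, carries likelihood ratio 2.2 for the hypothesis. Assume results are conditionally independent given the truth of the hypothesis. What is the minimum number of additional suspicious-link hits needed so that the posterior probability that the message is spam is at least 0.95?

Prior odds = 0.029/0.971 = 29/971.
Combined Bayes factor of the evidence already in hand = 1.5 × 3 × 2.4 = 10.8.
Odds after that evidence = (29/971) × 10.8 = 1566/4855.
Target odds = 0.95/0.05 = 19.
Need 2.2ⁿ ≥ 19 ÷ (1566/4855) = 92245/1566.
2.2⁵ = 51.53632 falls short of 92245/1566 but 2.2⁶ = 1771561/15625 reaches it, so n = 6.

6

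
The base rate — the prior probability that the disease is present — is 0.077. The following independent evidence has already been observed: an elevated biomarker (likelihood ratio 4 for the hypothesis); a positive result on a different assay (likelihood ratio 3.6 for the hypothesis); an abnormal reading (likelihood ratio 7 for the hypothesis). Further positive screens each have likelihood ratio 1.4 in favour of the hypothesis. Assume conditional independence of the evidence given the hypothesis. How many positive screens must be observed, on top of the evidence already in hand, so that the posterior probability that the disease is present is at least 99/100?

Prior odds = 0.077/0.923 = 77/923.
Combined Bayes factor of the evidence already in hand = 4 × 3.6 × 7 = 100.8.
Odds after that evidence = (77/923) × 100.8 = 38808/4615.
Target odds = 0.99/0.01 = 99.
Need 1.4ⁿ ≥ 99 ÷ (38808/4615) = 4615/392.
1.4⁷ = 823543/78125 falls short of 4615/392 but 1.4⁸ = 5764801/390625 reaches it, so n = 8.

8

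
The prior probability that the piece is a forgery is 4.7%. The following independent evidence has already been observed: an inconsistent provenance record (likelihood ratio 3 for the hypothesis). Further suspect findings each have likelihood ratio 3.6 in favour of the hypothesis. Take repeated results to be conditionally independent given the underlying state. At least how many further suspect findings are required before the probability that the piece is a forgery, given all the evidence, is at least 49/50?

Prior odds = 0.047/0.953 = 47/953.
Bayes factor of the evidence already in hand = 3.
Odds after that evidence = (47/953) × 3 = 141/953.
Target odds = 0.98/0.02 = 49.
Need 3.6ⁿ ≥ 49 ÷ (141/953) = 46697/141.
3.6⁴ = 167.9616 falls short of 46697/141 but 3.6⁵ = 604.66176 reaches it, so n = 5.

5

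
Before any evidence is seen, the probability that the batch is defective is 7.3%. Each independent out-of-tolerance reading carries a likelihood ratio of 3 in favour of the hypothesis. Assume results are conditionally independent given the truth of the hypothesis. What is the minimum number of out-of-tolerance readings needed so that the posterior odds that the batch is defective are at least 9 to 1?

Prior odds: 0.073 ÷ 0.927 = 73/927.
Likelihood ratio per out-of-tolerance reading = 3.
Target odds = 9.
Need (73/927) × 3ⁿ ≥ 9, i.e. 3ⁿ ≥ 8343/73.
3⁴ = 81 falls short of 8343/73 but 3⁵ = 243 reaches it, so n = 5.

5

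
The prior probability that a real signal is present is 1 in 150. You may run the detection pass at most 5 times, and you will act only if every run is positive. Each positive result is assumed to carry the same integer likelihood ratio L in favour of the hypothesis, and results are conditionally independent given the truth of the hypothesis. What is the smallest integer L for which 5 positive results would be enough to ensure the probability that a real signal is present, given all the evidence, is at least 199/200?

Prior odds = (1/150)/(149/150) = 1/149.
Target odds = 0.995/0.005 = 199.
Need L⁵ ≥ 199 ÷ (1/149) = 29651.
7⁵ = 16807 < 29651 ≤ 32768 = 8⁵, so L = 8.

8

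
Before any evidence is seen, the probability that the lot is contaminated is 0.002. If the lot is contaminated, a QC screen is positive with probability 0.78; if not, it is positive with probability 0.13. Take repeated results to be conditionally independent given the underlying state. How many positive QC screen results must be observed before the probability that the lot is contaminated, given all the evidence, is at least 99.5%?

7

Prior odds: 0.002 ÷ 0.998 = 1/499.
Likelihood ratio of a positive = 0.78/0.13 = 6.
Target posterior odds = 0.995/0.005 = 199.
Require 6ⁿ ≥ 199 ÷ (1/499) = 99301.
6⁶ = 46656 falls short of 99301 but 6⁷ = 279936 reaches it, so n = 7.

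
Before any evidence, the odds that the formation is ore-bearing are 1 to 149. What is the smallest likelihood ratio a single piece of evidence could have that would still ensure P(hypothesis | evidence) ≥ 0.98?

7301

Prior odds = 1/149.
Target odds = 0.98/0.02 = 49.
Required Bayes factor = 49 ÷ (1/149) = 7301.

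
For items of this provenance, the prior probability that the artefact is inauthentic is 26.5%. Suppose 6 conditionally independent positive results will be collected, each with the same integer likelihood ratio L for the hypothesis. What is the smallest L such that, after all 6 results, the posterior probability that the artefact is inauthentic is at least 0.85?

Prior odds = 0.265/0.735 = 53/147.
Target odds = 0.85/0.15 = 17/3.
Need L⁶ ≥ 17/3 ÷ (53/147) = 833/53.
1⁶ = 1 < 833/53 ≤ 64 = 2⁶, so L = 2.

2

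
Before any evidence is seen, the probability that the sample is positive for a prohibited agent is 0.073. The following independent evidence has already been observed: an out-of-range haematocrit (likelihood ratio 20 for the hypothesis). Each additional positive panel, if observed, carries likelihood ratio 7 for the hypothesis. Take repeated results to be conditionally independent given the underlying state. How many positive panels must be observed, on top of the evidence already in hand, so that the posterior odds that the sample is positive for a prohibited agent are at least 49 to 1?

Prior odds = 0.073/0.927 = 73/927.
Bayes factor of the evidence already in hand = 20.
Odds after that evidence = (73/927) × 20 = 1460/927.
Target odds = 49.
Need 7ⁿ ≥ 49 ÷ (1460/927) = 45423/1460.
7¹ = 7 falls short of 45423/1460 but 7² = 49 reaches it, so n = 2.

2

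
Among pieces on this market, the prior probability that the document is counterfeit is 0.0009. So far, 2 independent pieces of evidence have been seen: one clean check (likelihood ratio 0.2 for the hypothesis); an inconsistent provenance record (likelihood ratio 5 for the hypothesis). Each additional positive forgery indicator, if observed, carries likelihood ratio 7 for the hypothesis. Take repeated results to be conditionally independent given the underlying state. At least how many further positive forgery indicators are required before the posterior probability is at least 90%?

5

Prior odds = 0.0009/0.9991 = 9/9991.
Combined Bayes factor of the evidence already in hand = 0.2 × 5 = 1.
Odds after that evidence = (9/9991) × 1 = 9/9991.
Target odds = 0.9/0.1 = 9.
Need 7ⁿ ≥ 9 ÷ (9/9991) = 9991.
7⁴ = 2401 falls short of 9991 but 7⁵ = 16807 reaches it, so n = 5.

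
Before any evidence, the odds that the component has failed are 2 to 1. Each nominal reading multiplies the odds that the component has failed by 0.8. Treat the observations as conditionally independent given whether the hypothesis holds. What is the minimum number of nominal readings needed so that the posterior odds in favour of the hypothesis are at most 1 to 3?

9

Prior odds = 2.
Likelihood ratio per nominal reading = 0.8.
Target odds = 1/3.
Need 2 × 0.8ⁿ ≤ 1/3, i.e. 0.8ⁿ ≤ 1/6.
0.8⁸ = 65536/390625 is still above 1/6 but 0.8⁹ = 262144/1953125 is at or below it, so n = 9.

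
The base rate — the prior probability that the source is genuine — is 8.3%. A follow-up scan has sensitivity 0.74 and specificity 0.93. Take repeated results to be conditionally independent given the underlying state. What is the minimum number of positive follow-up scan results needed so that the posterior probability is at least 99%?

Prior odds = 0.083/0.917 = 83/917.
False-positive rate = 1 − 0.93 = 0.07; likelihood ratio of a positive = 0.74/0.07 = 74/7.
Target odds: 0.99 ÷ 0.01 = 99.
Require (74/7)ⁿ ≥ 99 ÷ (83/917) = 90783/83.
(74/7)² = 5476/49 falls short of 90783/83 but (74/7)³ = 405224/343 reaches it, so n = 3.

3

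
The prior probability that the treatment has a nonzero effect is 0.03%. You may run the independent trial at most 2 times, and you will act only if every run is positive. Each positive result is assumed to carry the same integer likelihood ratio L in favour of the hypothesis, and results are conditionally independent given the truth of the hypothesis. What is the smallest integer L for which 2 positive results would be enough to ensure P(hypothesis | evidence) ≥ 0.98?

Prior odds = 0.0003/0.9997 = 3/9997.
Target odds = 0.98/0.02 = 49.
Need L² ≥ 49 ÷ (3/9997) = 489853/3.
404² = 163216 < 489853/3 ≤ 164025 = 405², so L = 405.

405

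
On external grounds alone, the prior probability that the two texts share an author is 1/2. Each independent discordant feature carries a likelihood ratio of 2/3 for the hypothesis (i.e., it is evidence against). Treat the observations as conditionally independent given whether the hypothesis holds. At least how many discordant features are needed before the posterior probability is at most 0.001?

Prior odds: 0.5 ÷ 0.5 = 1.
Likelihood ratio per discordant feature = 2/3.
Target posterior odds = 0.001/0.999 = 1/999.
Need 1 × (2/3)ⁿ ≤ 1/999, i.e. (2/3)ⁿ ≤ 1/999.
(2/3)¹⁷ = 131072/129140163 is still above 1/999 but (2/3)¹⁸ = 262144/387420489 is at or below it, so n = 18.

18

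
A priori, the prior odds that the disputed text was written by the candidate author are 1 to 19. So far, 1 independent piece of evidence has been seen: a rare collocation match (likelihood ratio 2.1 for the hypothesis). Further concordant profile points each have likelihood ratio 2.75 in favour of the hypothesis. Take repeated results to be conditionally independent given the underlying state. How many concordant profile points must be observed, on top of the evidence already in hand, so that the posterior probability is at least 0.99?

7

Prior odds = 1/19.
Bayes factor of the evidence already in hand = 2.1.
Odds after that evidence = (1/19) × 2.1 = 21/190.
Target odds = 0.99/0.01 = 99.
Need 2.75ⁿ ≥ 99 ÷ (21/190) = 6270/7.
2.75⁶ = 1771561/4096 falls short of 6270/7 but 2.75⁷ = 19487171/16384 reaches it, so n = 7.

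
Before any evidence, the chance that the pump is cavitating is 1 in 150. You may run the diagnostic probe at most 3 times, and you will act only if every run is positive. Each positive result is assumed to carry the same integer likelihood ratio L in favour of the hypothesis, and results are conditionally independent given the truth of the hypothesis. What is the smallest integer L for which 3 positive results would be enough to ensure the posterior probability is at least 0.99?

25

Prior odds = (1/150)/(149/150) = 1/149.
Target odds = 0.99/0.01 = 99.
Need L³ ≥ 99 ÷ (1/149) = 14751.
24³ = 13824 < 14751 ≤ 15625 = 25³, so L = 25.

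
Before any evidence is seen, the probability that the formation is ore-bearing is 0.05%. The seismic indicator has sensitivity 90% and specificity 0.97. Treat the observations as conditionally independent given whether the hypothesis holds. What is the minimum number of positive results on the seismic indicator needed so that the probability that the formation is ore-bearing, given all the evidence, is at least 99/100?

4

Prior odds = 0.0005/0.9995 = 1/1999.
False-positive rate = 1 − 0.97 = 0.03; likelihood ratio of a positive = 0.9/0.03 = 30.
Target posterior odds = 0.99/0.01 = 99.
Need (1/1999) × 30ⁿ ≥ 99, i.e. 30ⁿ ≥ 197901.
30³ = 27000 falls short of 197901 but 30⁴ = 810000 reaches it, so n = 4.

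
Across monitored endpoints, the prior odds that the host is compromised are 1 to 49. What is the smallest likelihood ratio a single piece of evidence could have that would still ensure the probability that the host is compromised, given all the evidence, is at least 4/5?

Prior odds = 1/49.
Target odds = 0.8/0.2 = 4.
Required Bayes factor = 4 ÷ (1/49) = 196.

196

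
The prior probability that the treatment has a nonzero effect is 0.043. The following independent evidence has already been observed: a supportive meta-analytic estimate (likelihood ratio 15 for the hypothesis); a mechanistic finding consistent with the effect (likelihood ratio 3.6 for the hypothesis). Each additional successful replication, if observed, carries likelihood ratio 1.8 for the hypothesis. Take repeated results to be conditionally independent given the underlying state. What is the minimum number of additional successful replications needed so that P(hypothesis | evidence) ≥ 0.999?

Prior odds = 0.043/0.957 = 43/957.
Combined Bayes factor of the evidence already in hand = 15 × 3.6 = 54.
Odds after that evidence = (43/957) × 54 = 774/319.
Target odds = 0.999/0.001 = 999.
Need 1.8ⁿ ≥ 999 ÷ (774/319) = 35409/86.
1.8¹⁰ ≈357.047 falls short of 35409/86 but 1.8¹¹ ≈642.684 reaches it, so n = 11.

11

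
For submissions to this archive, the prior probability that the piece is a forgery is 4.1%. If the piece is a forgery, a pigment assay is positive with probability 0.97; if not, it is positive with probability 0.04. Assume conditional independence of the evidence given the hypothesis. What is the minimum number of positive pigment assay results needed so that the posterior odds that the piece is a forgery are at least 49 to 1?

3

Prior odds: 0.041 ÷ 0.959 = 41/959.
Likelihood ratio of a positive = 0.97/0.04 = 24.25.
Target odds = 49.
Need (41/959) × 24.25ⁿ ≥ 49, i.e. 24.25ⁿ ≥ 46991/41.
24.25² = 588.0625 falls short of 46991/41 but 24.25³ = 912673/64 reaches it, so n = 3.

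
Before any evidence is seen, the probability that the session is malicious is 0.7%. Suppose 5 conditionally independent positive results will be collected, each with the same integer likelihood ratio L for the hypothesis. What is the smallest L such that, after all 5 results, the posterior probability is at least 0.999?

11

Prior odds = 0.007/0.993 = 7/993.
Target odds = 0.999/0.001 = 999.
Need L⁵ ≥ 999 ÷ (7/993) = 992007/7.
10⁵ = 100000 < 992007/7 ≤ 161051 = 11⁵, so L = 11.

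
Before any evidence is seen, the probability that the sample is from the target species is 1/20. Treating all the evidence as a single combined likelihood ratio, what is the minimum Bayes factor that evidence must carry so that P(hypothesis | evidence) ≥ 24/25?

Prior odds = 0.05/0.95 = 1/19.
Target odds = 0.96/0.04 = 24.
Required Bayes factor = 24 ÷ (1/19) = 456.

456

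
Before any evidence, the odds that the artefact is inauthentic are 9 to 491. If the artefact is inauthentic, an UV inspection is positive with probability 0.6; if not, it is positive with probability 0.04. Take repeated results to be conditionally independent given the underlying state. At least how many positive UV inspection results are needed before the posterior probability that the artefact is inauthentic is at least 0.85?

Prior odds = 9/491.
Likelihood ratio of a positive = 0.6/0.04 = 15.
Target odds: 0.85 ÷ 0.15 = 17/3.
Require 15ⁿ ≥ 17/3 ÷ (9/491) = 8347/27.
15² = 225 falls short of 8347/27 but 15³ = 3375 reaches it, so n = 3.

3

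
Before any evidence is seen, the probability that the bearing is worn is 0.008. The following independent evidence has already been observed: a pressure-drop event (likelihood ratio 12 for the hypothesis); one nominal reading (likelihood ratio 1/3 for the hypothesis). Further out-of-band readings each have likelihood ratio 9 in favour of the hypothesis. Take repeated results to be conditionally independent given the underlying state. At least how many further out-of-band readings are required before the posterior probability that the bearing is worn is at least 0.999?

Prior odds = 0.008/0.992 = 1/124.
Combined Bayes factor of the evidence already in hand = 12 × (1/3) = 4.
Odds after that evidence = (1/124) × 4 = 1/31.
Target odds = 0.999/0.001 = 999.
Need 9ⁿ ≥ 999 ÷ (1/31) = 30969.
9⁴ = 6561 falls short of 30969 but 9⁵ = 59049 reaches it, so n = 5.

5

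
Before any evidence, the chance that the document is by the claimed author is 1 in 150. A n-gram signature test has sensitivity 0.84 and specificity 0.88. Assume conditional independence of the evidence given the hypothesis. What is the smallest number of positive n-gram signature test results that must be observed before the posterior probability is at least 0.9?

4

Prior odds = (1/150)/(149/150) = 1/149.
False-positive rate = 1 − 0.88 = 0.12; likelihood ratio of a positive = 0.84/0.12 = 7.
Target odds: 0.9 ÷ 0.1 = 9.
Need (1/149) × 7ⁿ ≥ 9, i.e. 7ⁿ ≥ 1341.
7³ = 343 falls short of 1341 but 7⁴ = 2401 reaches it, so n = 4.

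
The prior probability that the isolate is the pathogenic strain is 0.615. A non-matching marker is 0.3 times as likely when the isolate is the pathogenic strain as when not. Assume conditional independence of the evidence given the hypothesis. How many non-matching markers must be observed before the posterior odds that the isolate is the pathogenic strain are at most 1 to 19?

Prior odds: 0.615 ÷ 0.385 = 123/77.
Likelihood ratio per non-matching marker = 0.3.
Target odds = 1/19.
Require 0.3ⁿ ≤ 1/19 ÷ (123/77) = 77/2337.
0.3² = 0.09 is still above 77/2337 but 0.3³ = 0.027 is at or below it, so n = 3.

3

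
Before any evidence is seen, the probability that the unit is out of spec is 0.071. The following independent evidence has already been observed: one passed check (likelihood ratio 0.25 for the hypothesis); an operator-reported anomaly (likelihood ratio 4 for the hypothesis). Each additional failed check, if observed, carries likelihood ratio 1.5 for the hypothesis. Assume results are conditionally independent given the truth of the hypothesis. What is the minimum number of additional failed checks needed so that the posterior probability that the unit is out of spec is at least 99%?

18

Prior odds = 0.071/0.929 = 71/929.
Combined Bayes factor of the evidence already in hand = 0.25 × 4 = 1.
Odds after that evidence = (71/929) × 1 = 71/929.
Target odds = 0.99/0.01 = 99.
Need 1.5ⁿ ≥ 99 ÷ (71/929) = 91971/71.
1.5¹⁷ = 129140163/131072 falls short of 91971/71 but 1.5¹⁸ = 387420489/262144 reaches it, so n = 18.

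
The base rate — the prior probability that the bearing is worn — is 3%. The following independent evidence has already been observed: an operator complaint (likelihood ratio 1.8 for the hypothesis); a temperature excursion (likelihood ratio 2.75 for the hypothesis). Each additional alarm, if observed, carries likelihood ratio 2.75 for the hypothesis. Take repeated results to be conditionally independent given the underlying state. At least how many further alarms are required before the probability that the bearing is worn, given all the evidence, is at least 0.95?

5

Prior odds = 0.03/0.97 = 3/97.
Combined Bayes factor of the evidence already in hand = 1.8 × 2.75 = 4.95.
Odds after that evidence = (3/97) × 4.95 = 297/1940.
Target odds = 0.95/0.05 = 19.
Need 2.75ⁿ ≥ 19 ÷ (297/1940) = 36860/297.
2.75⁴ = 57.19140625 falls short of 36860/297 but 2.75⁵ = 161051/1024 reaches it, so n = 5.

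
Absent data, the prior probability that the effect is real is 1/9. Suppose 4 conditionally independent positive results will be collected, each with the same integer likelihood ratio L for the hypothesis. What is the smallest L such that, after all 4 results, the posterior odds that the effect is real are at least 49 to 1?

Prior odds = (1/9)/(8/9) = 0.125.
Target odds = 49.
Need L⁴ ≥ 49 ÷ 0.125 = 392.
4⁴ = 256 < 392 ≤ 625 = 5⁴, so L = 5.

5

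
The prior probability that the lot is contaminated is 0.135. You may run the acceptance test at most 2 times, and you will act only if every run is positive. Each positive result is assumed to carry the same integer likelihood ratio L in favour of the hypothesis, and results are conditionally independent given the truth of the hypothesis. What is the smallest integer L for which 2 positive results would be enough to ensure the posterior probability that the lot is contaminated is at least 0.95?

12

Prior odds = 0.135/0.865 = 27/173.
Target odds = 0.95/0.05 = 19.
Need L² ≥ 19 ÷ (27/173) = 3287/27.
11² = 121 < 3287/27 ≤ 144 = 12², so L = 12.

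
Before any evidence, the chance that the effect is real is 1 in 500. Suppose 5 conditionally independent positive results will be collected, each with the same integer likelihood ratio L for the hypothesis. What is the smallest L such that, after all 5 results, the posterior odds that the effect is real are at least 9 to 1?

Prior odds = 0.002/0.998 = 1/499.
Target odds = 9.
Need L⁵ ≥ 9 ÷ (1/499) = 4491.
5⁵ = 3125 < 4491 ≤ 7776 = 6⁵, so L = 6.

6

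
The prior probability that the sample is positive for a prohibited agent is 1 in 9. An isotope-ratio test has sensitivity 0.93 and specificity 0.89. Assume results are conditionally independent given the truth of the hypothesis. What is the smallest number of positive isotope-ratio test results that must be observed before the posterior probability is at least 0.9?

3

Prior odds: (1/9) ÷ (8/9) = 0.125.
False-positive rate = 1 − 0.89 = 0.11; likelihood ratio of a positive = 0.93/0.11 = 93/11.
Target odds: 0.9 ÷ 0.1 = 9.
Require (93/11)ⁿ ≥ 9 ÷ 0.125 = 72.
(93/11)² = 8649/121 falls short of 72 but (93/11)³ = 804357/1331 reaches it, so n = 3.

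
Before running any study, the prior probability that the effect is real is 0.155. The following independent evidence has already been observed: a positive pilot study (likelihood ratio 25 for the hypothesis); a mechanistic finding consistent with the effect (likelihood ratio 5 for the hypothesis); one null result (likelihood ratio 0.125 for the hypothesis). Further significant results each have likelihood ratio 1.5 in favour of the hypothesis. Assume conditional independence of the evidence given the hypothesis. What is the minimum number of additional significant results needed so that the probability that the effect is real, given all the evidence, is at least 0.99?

Prior odds = 0.155/0.845 = 31/169.
Combined Bayes factor of the evidence already in hand = 25 × 5 × 0.125 = 15.625.
Odds after that evidence = (31/169) × 15.625 = 3875/1352.
Target odds = 0.99/0.01 = 99.
Need 1.5ⁿ ≥ 99 ÷ (3875/1352) = 133848/3875.
1.5⁸ = 25.62890625 falls short of 133848/3875 but 1.5⁹ = 19683/512 reaches it, so n = 9.

9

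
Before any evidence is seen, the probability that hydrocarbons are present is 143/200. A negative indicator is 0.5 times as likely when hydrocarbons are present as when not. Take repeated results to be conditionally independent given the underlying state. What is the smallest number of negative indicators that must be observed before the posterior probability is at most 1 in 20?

Prior odds: 0.715 ÷ 0.285 = 143/57.
Likelihood ratio per negative indicator = 0.5.
Target odds: 0.05 ÷ 0.95 = 1/19.
Require 0.5ⁿ ≤ 1/19 ÷ (143/57) = 3/143.
0.5⁵ = 0.03125 is still above 3/143 but 0.5⁶ = 0.015625 is at or below it, so n = 6.

6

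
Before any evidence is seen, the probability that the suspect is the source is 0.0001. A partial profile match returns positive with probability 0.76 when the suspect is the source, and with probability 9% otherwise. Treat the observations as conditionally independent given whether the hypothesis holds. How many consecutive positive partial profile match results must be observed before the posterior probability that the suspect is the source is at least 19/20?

Prior odds = 0.0001/0.9999 = 1/9999.
Likelihood ratio of a positive result = 0.76/0.09 = 76/9.
Target posterior odds = 0.95/0.05 = 19.
Need (1/9999) × (76/9)ⁿ ≥ 19, i.e. (76/9)ⁿ ≥ 189981.
(76/9)⁵ ≈42939.3 falls short of 189981 but (76/9)⁶ ≈362599 reaches it, so n = 6.

6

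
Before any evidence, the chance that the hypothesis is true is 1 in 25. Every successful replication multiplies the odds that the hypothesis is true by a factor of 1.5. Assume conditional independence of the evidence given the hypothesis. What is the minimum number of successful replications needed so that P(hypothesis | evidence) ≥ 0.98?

18

Prior odds = 0.04/0.96 = 1/24.
Likelihood ratio per successful replication = 1.5.
Target posterior odds = 0.98/0.02 = 49.
Require 1.5ⁿ ≥ 49 ÷ (1/24) = 1176.
1.5¹⁷ = 129140163/131072 falls short of 1176 but 1.5¹⁸ = 387420489/262144 reaches it, so n = 18.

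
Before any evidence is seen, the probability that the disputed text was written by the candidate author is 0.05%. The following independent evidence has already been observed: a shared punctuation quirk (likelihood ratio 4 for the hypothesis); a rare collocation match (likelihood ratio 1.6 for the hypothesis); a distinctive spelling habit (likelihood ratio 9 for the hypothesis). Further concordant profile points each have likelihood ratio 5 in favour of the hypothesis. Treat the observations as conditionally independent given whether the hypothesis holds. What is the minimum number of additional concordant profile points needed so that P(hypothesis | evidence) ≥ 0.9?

Prior odds = 0.0005/0.9995 = 1/1999.
Combined Bayes factor of the evidence already in hand = 4 × 1.6 × 9 = 57.6.
Odds after that evidence = (1/1999) × 57.6 = 288/9995.
Target odds = 0.9/0.1 = 9.
Need 5ⁿ ≥ 9 ÷ (288/9995) = 312.34375.
5³ = 125 falls short of 312.34375 but 5⁴ = 625 reaches it, so n = 4.

4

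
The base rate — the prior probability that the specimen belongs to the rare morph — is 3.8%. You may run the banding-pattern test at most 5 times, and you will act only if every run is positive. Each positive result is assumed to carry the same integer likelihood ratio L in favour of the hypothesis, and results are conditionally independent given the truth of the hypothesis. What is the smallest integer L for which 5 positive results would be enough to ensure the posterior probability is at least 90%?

3

Prior odds = 0.038/0.962 = 19/481.
Target odds = 0.9/0.1 = 9.
Need L⁵ ≥ 9 ÷ (19/481) = 4329/19.
2⁵ = 32 < 4329/19 ≤ 243 = 3⁵, so L = 3.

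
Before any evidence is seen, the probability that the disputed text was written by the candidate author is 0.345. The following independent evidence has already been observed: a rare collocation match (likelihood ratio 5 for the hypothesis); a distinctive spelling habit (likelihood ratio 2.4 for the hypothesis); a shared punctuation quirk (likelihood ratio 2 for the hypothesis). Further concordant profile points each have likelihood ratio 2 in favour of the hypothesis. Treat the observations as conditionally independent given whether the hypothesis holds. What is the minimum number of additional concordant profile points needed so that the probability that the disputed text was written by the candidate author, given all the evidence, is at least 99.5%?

Prior odds = 0.345/0.655 = 69/131.
Combined Bayes factor of the evidence already in hand = 5 × 2.4 × 2 = 24.
Odds after that evidence = (69/131) × 24 = 1656/131.
Target odds = 0.995/0.005 = 199.
Need 2ⁿ ≥ 199 ÷ (1656/131) = 26069/1656.
2³ = 8 falls short of 26069/1656 but 2⁴ = 16 reaches it, so n = 4.

4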